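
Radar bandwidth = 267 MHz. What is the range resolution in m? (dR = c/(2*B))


dR = 3e8 / (2 * 267000000.0) = 0.56 m

0.56 m


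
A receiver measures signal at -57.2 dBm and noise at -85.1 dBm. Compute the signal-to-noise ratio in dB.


SNR = -57.2 - (-85.1) = 27.9 dB

27.9 dB


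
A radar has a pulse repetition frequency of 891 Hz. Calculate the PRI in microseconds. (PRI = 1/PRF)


PRI = 1/891 = 0.0011223345 s = 1122.3 us

1122.3 us


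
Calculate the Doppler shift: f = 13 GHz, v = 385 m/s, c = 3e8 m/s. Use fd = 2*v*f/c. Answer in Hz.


fd = 2 * 385 * 13000000000.0 / 3e8 = 33366.7 Hz

33366.7 Hz


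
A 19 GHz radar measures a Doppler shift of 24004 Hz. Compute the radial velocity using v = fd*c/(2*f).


v = 24004 * 3e8 / (2 * 19000000000.0) = 189.5 m/s

189.5 m/s


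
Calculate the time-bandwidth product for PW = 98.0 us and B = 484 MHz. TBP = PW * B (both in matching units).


TBP = 98.0 * 484 = 47432.0

47432.0


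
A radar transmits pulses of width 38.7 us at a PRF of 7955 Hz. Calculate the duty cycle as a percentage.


DC = 38.7e-6 * 7955 * 100 = 30.79%

30.79%


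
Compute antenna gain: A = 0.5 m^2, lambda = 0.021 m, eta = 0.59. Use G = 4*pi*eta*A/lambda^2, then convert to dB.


G_linear = 4*pi*0.59*0.5/0.021^2 = 8406.08
G_dB = 10*log10(8406.08) = 39.2 dB

39.2 dB


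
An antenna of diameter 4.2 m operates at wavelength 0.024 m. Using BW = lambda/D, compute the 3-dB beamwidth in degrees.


BW_rad = 0.024 / 4.2 = 0.005714
BW_deg = 0.33 degrees

0.33 degrees


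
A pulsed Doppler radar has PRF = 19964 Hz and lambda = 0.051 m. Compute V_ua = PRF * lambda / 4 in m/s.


V_ua = 19964 * 0.051 / 4 = 254.5 m/s

254.5 m/s


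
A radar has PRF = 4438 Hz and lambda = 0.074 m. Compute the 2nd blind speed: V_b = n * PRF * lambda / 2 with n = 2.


V_blind = 2 * 4438 * 0.074 / 2 = 328.4 m/s

328.4 m/s


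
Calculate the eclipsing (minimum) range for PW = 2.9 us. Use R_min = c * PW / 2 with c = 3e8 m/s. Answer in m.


R_min = 3e8 * 2.9e-6 / 2 = 435.0 m

435.0 m


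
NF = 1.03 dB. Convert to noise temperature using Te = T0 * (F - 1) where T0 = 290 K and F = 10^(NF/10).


NF_lin = 10^(1.03/10) = 1.267652
Te = 290 * (1.267652 - 1) = 77.6 K

77.6 K


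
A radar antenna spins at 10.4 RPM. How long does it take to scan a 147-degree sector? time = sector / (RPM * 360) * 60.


t = 147 / (10.4 * 360) * 60 = 2.36 s

2.36 s


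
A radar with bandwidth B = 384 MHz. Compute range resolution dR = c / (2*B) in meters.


dR = 3e8 / (2 * 384000000.0) = 0.39 m

0.39 m


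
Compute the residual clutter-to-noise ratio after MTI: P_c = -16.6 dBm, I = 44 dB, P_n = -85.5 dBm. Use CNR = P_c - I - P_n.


CNR = -16.6 - 44 - (-85.5) = 24.9 dB

24.9 dB


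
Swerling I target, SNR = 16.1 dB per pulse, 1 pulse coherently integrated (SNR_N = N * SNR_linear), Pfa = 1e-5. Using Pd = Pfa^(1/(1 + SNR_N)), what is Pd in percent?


SNR_lin = 10^(16.1/10) = 40.73803
SNR_N = 1 * 40.73803 = 40.73803
1/(1 + SNR_N) = 1/41.73803 = 0.023959
Pd = (1e-5)^0.023959 = 0.75894
Pd = 75.9%

75.9%


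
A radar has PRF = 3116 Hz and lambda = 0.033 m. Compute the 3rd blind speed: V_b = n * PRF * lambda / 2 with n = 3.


V_blind = 3 * 3116 * 0.033 / 2 = 154.2 m/s

154.2 m/s


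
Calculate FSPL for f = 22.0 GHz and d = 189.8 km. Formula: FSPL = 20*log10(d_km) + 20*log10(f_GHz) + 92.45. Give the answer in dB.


20*log10(189.8) = 45.57
20*log10(22.0) = 26.85
FSPL = 164.9 dB

164.9 dB


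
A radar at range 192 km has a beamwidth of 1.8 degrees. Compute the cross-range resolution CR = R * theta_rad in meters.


BW_rad = 0.031415927
CR = 192000 * 0.031415927 = 6031.9 m

6031.9 m


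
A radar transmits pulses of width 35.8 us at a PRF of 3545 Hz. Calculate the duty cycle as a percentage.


DC = 35.8e-6 * 3545 * 100 = 12.69%

12.69%


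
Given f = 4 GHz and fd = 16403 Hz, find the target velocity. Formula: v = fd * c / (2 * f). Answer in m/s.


v = 16403 * 3e8 / (2 * 4000000000.0) = 615.1 m/s

615.1 m/s


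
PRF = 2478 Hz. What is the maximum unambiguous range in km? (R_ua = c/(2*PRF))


R_ua = 3e8 / (2 * 2478) = 60532.7 m = 60.5 km

60.5 km


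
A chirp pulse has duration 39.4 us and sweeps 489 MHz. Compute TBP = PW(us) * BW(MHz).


TBP = 39.4 * 489 = 19266.6

19266.6


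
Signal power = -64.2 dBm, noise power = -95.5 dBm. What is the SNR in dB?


SNR = -64.2 - (-95.5) = 31.3 dB

31.3 dB


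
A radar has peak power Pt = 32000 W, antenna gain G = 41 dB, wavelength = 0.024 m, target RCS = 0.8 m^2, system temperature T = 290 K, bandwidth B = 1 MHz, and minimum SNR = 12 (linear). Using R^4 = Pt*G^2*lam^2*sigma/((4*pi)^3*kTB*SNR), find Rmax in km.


G_lin = 10^(41/10) = 12589.254118
R^4 = 32000 * 12589.254118^2 * 0.024^2 * 0.8 / ((4*pi)^3 * 1.38e-23 * 290 * 1000000.0 * 12)
R^4 = 2.45231e19 m^4
R_max = (2.45231e19)^(1/4) = 70371.0 m = 70.4 km

70.4 km


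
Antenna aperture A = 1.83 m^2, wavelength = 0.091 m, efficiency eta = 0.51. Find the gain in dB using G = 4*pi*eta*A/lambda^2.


G_linear = 4*pi*0.51*1.83/0.091^2 = 1416.28
G_dB = 10*log10(1416.28) = 31.5 dB

31.5 dB


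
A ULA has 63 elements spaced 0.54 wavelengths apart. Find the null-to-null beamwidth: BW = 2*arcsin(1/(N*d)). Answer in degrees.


1/(N*d) = 1/(63*0.54) = 0.029394
BW = 2*arcsin(0.029394) = 3.4 degrees

3.4 degrees


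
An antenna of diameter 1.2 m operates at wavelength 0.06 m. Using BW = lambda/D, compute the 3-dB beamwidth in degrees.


BW_rad = 0.06 / 1.2 = 0.05
BW_deg = 2.86 degrees

2.86 degrees


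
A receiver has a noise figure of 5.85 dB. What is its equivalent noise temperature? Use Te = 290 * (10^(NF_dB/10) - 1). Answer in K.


NF_lin = 10^(5.85/10) = 3.845918
Te = 290 * (3.845918 - 1) = 825.3 K

825.3 K


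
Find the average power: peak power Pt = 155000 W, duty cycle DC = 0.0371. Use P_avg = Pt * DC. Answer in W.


P_avg = 155000 * 0.0371 = 5750.5 W

5750.5 W


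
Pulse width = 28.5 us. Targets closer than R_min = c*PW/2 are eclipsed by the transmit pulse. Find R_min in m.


R_min = 3e8 * 28.5e-6 / 2 = 4275.0 m

4275.0 m


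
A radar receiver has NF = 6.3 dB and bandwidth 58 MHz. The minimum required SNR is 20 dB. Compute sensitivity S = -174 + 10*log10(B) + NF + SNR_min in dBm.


10*log10(58000000.0) = 77.63
S = -174 + 77.63 + 6.3 + 20 = -70.1 dBm

-70.1 dBm


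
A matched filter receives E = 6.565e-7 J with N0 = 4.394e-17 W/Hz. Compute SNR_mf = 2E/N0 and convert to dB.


SNR_lin = 2 * 6.565e-7 / 4.394e-17 = 2.988e10
SNR_dB = 10*log10(2.988e10) = 104.8 dB

104.8 dB


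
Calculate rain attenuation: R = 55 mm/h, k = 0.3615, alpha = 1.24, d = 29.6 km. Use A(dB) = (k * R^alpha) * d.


gamma = 0.3615 * 55^1.24 = 52.018525 dB/km
A = 52.018525 * 29.6 = 1539.75 dB

1539.75 dB


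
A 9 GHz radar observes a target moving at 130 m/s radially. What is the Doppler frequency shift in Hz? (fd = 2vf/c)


fd = 2 * 130 * 9000000000.0 / 3e8 = 7800.0 Hz

7800.0 Hz


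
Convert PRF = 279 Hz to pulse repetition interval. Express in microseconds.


PRI = 1/279 = 0.0035842294 s = 3584.2 us

3584.2 us


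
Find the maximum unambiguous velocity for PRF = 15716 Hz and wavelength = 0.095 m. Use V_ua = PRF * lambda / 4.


V_ua = 15716 * 0.095 / 4 = 373.3 m/s

373.3 m/s


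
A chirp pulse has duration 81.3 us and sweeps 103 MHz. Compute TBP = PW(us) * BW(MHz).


TBP = 81.3 * 103 = 8373.9

8373.9


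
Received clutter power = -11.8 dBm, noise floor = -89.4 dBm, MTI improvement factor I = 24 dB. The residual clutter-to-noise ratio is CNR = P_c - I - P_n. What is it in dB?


CNR = -11.8 - 24 - (-89.4) = 53.6 dB

53.6 dB


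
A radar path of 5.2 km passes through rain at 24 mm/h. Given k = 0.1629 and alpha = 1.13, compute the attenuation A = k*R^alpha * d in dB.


gamma = 0.1629 * 24^1.13 = 5.909623 dB/km
A = 5.909623 * 5.2 = 30.73 dB

30.73 dB


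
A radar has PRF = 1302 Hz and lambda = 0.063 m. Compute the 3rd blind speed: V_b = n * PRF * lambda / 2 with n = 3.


V_blind = 3 * 1302 * 0.063 / 2 = 123.0 m/s

123.0 m/s


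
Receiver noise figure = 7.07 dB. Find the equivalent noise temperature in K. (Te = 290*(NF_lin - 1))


NF_lin = 10^(7.07/10) = 5.093309
Te = 290 * (5.093309 - 1) = 1187.1 K

1187.1 K


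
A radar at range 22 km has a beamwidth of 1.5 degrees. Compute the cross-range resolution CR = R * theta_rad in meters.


BW_rad = 0.026179939
CR = 22000 * 0.026179939 = 576.0 m

576.0 m


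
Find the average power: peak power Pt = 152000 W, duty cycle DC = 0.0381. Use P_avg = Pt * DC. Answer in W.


P_avg = 152000 * 0.0381 = 5791.2 W

5791.2 W


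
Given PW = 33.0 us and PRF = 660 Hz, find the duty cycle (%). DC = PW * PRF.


DC = 33.0e-6 * 660 * 100 = 2.18%

2.18%


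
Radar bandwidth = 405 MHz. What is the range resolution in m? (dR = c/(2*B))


dR = 3e8 / (2 * 405000000.0) = 0.37 m

0.37 m


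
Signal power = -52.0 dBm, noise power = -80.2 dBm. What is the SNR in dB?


SNR = -52.0 - (-80.2) = 28.2 dB

28.2 dB


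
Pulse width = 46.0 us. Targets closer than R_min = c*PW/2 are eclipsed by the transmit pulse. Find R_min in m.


R_min = 3e8 * 46.0e-6 / 2 = 6900.0 m

6900.0 m


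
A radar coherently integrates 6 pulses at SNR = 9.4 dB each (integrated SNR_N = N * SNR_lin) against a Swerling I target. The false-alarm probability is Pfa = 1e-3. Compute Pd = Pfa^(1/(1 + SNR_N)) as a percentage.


SNR_lin = 10^(9.4/10) = 8.70964
SNR_N = 6 * 8.70964 = 52.25784
1/(1 + SNR_N) = 1/53.25784 = 0.0187766
Pd = (1e-3)^0.0187766 = 0.87836
Pd = 87.8%

87.8%


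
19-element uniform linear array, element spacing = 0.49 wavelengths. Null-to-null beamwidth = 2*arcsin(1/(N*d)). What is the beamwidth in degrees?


1/(N*d) = 1/(19*0.49) = 0.107411
BW = 2*arcsin(0.107411) = 12.3 degrees

12.3 degrees


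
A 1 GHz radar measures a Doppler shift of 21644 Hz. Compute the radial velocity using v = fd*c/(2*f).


v = 21644 * 3e8 / (2 * 1000000000.0) = 3246.6 m/s

3246.6 m/s


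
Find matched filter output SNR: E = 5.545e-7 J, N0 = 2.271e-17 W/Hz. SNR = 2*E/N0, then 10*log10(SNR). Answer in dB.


SNR_lin = 2 * 5.545e-7 / 2.271e-17 = 4.883e10
SNR_dB = 10*log10(4.883e10) = 106.9 dB

106.9 dB


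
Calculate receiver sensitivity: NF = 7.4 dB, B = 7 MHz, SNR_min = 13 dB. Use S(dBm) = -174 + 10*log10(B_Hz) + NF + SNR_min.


10*log10(7000000.0) = 68.45
S = -174 + 68.45 + 7.4 + 13 = -85.1 dBm

-85.1 dBm


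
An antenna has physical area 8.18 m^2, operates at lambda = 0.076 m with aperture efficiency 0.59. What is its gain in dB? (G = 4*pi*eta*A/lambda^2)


G_linear = 4*pi*0.59*8.18/0.076^2 = 10499.97
G_dB = 10*log10(10499.97) = 40.2 dB

40.2 dB


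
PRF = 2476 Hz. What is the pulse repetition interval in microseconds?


PRI = 1/2476 = 0.0004038772 s = 403.9 us

403.9 us


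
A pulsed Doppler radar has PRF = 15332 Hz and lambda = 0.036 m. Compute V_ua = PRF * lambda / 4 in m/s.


V_ua = 15332 * 0.036 / 4 = 138.0 m/s

138.0 m/s


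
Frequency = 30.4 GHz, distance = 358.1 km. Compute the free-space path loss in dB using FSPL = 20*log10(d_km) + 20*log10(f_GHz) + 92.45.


20*log10(358.1) = 51.08
20*log10(30.4) = 29.66
FSPL = 173.2 dB

173.2 dB


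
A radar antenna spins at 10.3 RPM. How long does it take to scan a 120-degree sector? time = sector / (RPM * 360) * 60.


t = 120 / (10.3 * 360) * 60 = 1.94 s

1.94 s


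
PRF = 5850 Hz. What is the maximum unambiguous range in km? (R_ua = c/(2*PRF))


R_ua = 3e8 / (2 * 5850) = 25641.0 m = 25.6 km

25.6 km


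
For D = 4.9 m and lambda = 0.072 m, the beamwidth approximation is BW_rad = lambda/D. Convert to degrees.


BW_rad = 0.072 / 4.9 = 0.014694
BW_deg = 0.84 degrees

0.84 degrees


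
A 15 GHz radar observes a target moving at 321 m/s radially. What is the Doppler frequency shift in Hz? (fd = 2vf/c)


fd = 2 * 321 * 15000000000.0 / 3e8 = 32100.0 Hz

32100.0 Hz


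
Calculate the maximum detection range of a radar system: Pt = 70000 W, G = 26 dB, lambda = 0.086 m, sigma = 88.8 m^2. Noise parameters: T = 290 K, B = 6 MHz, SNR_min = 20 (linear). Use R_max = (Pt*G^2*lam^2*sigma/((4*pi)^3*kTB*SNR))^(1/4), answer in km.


G_lin = 10^(26/10) = 398.107171
R^4 = 70000 * 398.107171^2 * 0.086^2 * 88.8 / ((4*pi)^3 * 1.38e-23 * 290 * 6000000.0 * 20)
R^4 = 7.64575e18 m^4
R_max = (7.64575e18)^(1/4) = 52584.2 m = 52.6 km

52.6 km


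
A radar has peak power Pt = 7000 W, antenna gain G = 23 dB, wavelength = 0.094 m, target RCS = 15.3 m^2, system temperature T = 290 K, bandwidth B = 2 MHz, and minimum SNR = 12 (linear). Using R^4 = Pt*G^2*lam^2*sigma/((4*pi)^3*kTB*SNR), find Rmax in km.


G_lin = 10^(23/10) = 199.526231
R^4 = 7000 * 199.526231^2 * 0.094^2 * 15.3 / ((4*pi)^3 * 1.38e-23 * 290 * 2000000.0 * 12)
R^4 = 1.97664e17 m^4
R_max = (1.97664e17)^(1/4) = 21085.4 m = 21.1 km

21.1 km


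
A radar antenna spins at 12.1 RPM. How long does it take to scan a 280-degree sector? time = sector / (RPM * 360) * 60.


t = 280 / (12.1 * 360) * 60 = 3.86 s

3.86 s


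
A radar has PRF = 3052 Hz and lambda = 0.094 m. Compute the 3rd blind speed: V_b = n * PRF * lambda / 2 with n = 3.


V_blind = 3 * 3052 * 0.094 / 2 = 430.3 m/s

430.3 m/s


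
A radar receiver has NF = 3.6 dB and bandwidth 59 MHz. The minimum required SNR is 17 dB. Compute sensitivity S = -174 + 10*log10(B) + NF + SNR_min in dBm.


10*log10(59000000.0) = 77.71
S = -174 + 77.71 + 3.6 + 17 = -75.7 dBm

-75.7 dBm


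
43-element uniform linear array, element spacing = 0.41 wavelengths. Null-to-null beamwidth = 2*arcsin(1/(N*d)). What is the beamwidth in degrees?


1/(N*d) = 1/(43*0.41) = 0.056721
BW = 2*arcsin(0.056721) = 6.5 degrees

6.5 degrees


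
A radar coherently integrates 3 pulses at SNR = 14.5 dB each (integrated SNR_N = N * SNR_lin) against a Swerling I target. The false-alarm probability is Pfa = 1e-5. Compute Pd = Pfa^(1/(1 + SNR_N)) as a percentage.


SNR_lin = 10^(14.5/10) = 28.18383
SNR_N = 3 * 28.18383 = 84.55149
1/(1 + SNR_N) = 1/85.55149 = 0.0116889
Pd = (1e-5)^0.0116889 = 0.87409
Pd = 87.4%

87.4%


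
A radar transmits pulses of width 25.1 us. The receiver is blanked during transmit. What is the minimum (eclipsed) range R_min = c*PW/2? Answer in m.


R_min = 3e8 * 25.1e-6 / 2 = 3765.0 m

3765.0 m


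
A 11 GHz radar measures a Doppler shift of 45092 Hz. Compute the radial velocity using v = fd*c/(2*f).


v = 45092 * 3e8 / (2 * 11000000000.0) = 614.9 m/s

614.9 m/s


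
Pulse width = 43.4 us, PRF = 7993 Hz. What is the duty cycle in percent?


DC = 43.4e-6 * 7993 * 100 = 34.69%

34.69%


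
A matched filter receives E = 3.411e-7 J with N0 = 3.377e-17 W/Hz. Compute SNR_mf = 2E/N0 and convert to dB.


SNR_lin = 2 * 3.411e-7 / 3.377e-17 = 2.02e10
SNR_dB = 10*log10(2.02e10) = 103.1 dB

103.1 dB


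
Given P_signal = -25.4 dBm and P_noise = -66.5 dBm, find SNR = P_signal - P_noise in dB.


SNR = -25.4 - (-66.5) = 41.1 dB

41.1 dB


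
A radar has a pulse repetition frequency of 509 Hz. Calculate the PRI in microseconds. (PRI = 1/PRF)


PRI = 1/509 = 0.0019646365 s = 1964.6 us

1964.6 us


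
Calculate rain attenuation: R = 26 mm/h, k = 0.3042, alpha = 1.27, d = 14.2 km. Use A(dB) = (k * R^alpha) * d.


gamma = 0.3042 * 26^1.27 = 19.062303 dB/km
A = 19.062303 * 14.2 = 270.68 dB

270.68 dB


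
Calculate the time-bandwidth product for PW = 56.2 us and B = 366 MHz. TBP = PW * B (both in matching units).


TBP = 56.2 * 366 = 20569.2

20569.2


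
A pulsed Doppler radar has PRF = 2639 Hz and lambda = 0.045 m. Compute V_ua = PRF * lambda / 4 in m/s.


V_ua = 2639 * 0.045 / 4 = 29.7 m/s

29.7 m/s


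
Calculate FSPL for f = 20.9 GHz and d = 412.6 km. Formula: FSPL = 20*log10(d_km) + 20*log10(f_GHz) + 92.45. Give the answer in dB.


20*log10(412.6) = 52.31
20*log10(20.9) = 26.4
FSPL = 171.2 dB

171.2 dB


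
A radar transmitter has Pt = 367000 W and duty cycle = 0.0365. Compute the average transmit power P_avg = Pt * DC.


P_avg = 367000 * 0.0365 = 13395.5 W

13395.5 W


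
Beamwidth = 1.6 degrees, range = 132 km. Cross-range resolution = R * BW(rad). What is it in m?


BW_rad = 0.027925268
CR = 132000 * 0.027925268 = 3686.1 m

3686.1 m


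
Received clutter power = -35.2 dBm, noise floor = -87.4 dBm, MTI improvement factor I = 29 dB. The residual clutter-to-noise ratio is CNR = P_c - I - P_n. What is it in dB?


CNR = -35.2 - 29 - (-87.4) = 23.2 dB

23.2 dB


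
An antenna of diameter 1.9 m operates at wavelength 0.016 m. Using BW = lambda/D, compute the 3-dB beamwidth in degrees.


BW_rad = 0.016 / 1.9 = 0.008421
BW_deg = 0.48 degrees

0.48 degrees


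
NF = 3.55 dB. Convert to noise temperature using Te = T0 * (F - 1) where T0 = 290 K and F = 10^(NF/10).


NF_lin = 10^(3.55/10) = 2.264644
Te = 290 * (2.264644 - 1) = 366.7 K

366.7 K


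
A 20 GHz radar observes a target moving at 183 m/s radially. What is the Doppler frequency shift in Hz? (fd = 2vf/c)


fd = 2 * 183 * 20000000000.0 / 3e8 = 24400.0 Hz

24400.0 Hz


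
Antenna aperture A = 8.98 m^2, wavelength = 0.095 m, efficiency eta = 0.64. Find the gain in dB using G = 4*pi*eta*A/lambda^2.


G_linear = 4*pi*0.64*8.98/0.095^2 = 8002.38
G_dB = 10*log10(8002.38) = 39.0 dB

39.0 dB


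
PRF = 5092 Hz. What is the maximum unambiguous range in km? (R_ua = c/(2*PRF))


R_ua = 3e8 / (2 * 5092) = 29458.0 m = 29.5 km

29.5 km


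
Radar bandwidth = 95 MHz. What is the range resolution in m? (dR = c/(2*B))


dR = 3e8 / (2 * 95000000.0) = 1.58 m

1.58 m


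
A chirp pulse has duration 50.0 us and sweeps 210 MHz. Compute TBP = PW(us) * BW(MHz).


TBP = 50.0 * 210 = 10500.0

10500.0


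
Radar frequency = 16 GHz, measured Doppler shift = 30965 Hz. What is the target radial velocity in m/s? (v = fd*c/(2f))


v = 30965 * 3e8 / (2 * 16000000000.0) = 290.3 m/s

290.3 m/s


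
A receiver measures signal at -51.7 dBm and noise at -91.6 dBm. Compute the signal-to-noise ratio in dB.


SNR = -51.7 - (-91.6) = 39.9 dB

39.9 dB


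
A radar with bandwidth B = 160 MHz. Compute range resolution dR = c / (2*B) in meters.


dR = 3e8 / (2 * 160000000.0) = 0.94 m

0.94 m


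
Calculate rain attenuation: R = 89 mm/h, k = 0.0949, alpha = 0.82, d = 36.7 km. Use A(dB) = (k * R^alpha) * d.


gamma = 0.0949 * 89^0.82 = 3.765009 dB/km
A = 3.765009 * 36.7 = 138.18 dB

138.18 dB


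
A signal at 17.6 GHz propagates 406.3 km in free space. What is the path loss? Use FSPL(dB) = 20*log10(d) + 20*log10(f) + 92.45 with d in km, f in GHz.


20*log10(406.3) = 52.18
20*log10(17.6) = 24.91
FSPL = 169.5 dB

169.5 dB


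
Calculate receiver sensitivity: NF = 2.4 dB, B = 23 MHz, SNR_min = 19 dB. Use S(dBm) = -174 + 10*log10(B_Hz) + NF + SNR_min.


10*log10(23000000.0) = 73.62
S = -174 + 73.62 + 2.4 + 19 = -79.0 dBm

-79.0 dBm


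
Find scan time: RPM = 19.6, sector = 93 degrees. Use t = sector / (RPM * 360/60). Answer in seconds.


t = 93 / (19.6 * 360) * 60 = 0.79 s

0.79 s


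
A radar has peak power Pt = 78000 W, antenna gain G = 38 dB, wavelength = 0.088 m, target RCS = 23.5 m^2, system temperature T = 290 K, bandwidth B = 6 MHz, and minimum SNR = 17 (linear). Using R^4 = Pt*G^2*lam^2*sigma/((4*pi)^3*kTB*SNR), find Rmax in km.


G_lin = 10^(38/10) = 6309.573445
R^4 = 78000 * 6309.573445^2 * 0.088^2 * 23.5 / ((4*pi)^3 * 1.38e-23 * 290 * 6000000.0 * 17)
R^4 = 6.97623e20 m^4
R_max = (6.97623e20)^(1/4) = 162519.4 m = 162.5 km

162.5 km


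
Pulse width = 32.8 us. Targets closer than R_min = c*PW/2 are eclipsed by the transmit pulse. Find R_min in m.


R_min = 3e8 * 32.8e-6 / 2 = 4920.0 m

4920.0 m


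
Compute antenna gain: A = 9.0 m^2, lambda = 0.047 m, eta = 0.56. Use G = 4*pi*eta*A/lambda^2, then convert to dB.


G_linear = 4*pi*0.56*9.0/0.047^2 = 28671.12
G_dB = 10*log10(28671.12) = 44.6 dB

44.6 dB


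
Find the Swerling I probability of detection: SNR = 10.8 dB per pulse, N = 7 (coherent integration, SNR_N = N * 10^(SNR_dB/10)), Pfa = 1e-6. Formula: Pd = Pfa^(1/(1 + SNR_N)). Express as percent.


SNR_lin = 10^(10.8/10) = 12.02264
SNR_N = 7 * 12.02264 = 84.15848
1/(1 + SNR_N) = 1/85.15848 = 0.0117428
Pd = (1e-6)^0.0117428 = 0.85024
Pd = 85.0%

85.0%


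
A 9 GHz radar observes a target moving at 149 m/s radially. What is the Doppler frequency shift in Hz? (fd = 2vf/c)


fd = 2 * 149 * 9000000000.0 / 3e8 = 8940.0 Hz

8940.0 Hz


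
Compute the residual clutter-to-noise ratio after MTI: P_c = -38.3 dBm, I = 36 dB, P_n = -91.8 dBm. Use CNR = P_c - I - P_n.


CNR = -38.3 - 36 - (-91.8) = 17.5 dB

17.5 dB


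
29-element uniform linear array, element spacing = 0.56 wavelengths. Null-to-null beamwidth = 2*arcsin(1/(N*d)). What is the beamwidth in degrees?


1/(N*d) = 1/(29*0.56) = 0.061576
BW = 2*arcsin(0.061576) = 7.1 degrees

7.1 degrees


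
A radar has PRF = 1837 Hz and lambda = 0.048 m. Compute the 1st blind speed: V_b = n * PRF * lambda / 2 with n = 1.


V_blind = 1 * 1837 * 0.048 / 2 = 44.1 m/s

44.1 m/s


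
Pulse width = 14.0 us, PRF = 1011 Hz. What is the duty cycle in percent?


DC = 14.0e-6 * 1011 * 100 = 1.42%

1.42%


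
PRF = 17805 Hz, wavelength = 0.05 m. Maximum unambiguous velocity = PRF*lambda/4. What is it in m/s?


V_ua = 17805 * 0.05 / 4 = 222.6 m/s

222.6 m/s


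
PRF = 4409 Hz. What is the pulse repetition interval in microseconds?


PRI = 1/4409 = 0.0002268088 s = 226.8 us

226.8 us


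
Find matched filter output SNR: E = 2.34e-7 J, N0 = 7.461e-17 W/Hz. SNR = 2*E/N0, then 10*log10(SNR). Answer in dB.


SNR_lin = 2 * 2.34e-7 / 7.461e-17 = 6.273e9
SNR_dB = 10*log10(6.273e9) = 98.0 dB

98.0 dB


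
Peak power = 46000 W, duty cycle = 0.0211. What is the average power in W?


P_avg = 46000 * 0.0211 = 970.6 W

970.6 W


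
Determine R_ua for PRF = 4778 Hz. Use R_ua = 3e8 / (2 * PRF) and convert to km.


R_ua = 3e8 / (2 * 4778) = 31393.9 m = 31.4 km

31.4 km


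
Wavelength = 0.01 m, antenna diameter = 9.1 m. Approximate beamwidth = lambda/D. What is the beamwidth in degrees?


BW_rad = 0.01 / 9.1 = 0.001099
BW_deg = 0.06 degrees

0.06 degrees


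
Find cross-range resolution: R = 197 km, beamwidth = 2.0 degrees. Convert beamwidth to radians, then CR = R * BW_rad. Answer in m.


BW_rad = 0.034906585
CR = 197000 * 0.034906585 = 6876.6 m

6876.6 m


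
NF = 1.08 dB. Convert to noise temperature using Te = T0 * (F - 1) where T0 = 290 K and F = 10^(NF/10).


NF_lin = 10^(1.08/10) = 1.282331
Te = 290 * (1.282331 - 1) = 81.9 K

81.9 K


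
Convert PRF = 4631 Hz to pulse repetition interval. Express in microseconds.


PRI = 1/4631 = 0.0002159361 s = 215.9 us

215.9 us


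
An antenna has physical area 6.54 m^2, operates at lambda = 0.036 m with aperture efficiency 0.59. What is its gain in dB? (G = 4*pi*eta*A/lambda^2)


G_linear = 4*pi*0.59*6.54/0.036^2 = 37414.04
G_dB = 10*log10(37414.04) = 45.7 dB

45.7 dB


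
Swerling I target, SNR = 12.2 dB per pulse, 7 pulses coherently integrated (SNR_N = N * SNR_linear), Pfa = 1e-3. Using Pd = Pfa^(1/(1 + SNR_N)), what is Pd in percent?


SNR_lin = 10^(12.2/10) = 16.59587
SNR_N = 7 * 16.59587 = 116.17109
1/(1 + SNR_N) = 1/117.17109 = 0.0085345
Pd = (1e-3)^0.0085345 = 0.94275
Pd = 94.3%

94.3%


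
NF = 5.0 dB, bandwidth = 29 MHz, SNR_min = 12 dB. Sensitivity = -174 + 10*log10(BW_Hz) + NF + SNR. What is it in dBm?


10*log10(29000000.0) = 74.62
S = -174 + 74.62 + 5.0 + 12 = -82.4 dBm

-82.4 dBm


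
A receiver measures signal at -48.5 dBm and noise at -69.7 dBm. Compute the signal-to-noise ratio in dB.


SNR = -48.5 - (-69.7) = 21.2 dB

21.2 dB


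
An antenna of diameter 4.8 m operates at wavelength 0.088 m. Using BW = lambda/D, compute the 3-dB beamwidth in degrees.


BW_rad = 0.088 / 4.8 = 0.018333
BW_deg = 1.05 degrees

1.05 degrees


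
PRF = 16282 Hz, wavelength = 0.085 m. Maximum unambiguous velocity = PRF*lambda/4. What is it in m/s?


V_ua = 16282 * 0.085 / 4 = 346.0 m/s

346.0 m/s


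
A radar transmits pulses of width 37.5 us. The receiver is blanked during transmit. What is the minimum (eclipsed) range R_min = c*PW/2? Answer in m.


R_min = 3e8 * 37.5e-6 / 2 = 5625.0 m

5625.0 m


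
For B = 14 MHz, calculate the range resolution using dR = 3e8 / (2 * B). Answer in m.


dR = 3e8 / (2 * 14000000.0) = 10.71 m

10.71 m


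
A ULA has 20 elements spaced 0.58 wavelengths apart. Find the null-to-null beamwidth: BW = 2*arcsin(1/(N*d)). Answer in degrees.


1/(N*d) = 1/(20*0.58) = 0.086207
BW = 2*arcsin(0.086207) = 9.9 degrees

9.9 degrees


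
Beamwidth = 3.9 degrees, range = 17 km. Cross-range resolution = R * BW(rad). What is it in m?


BW_rad = 0.068067841
CR = 17000 * 0.068067841 = 1157.2 m

1157.2 m


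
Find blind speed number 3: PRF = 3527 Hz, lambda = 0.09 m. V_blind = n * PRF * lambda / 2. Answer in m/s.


V_blind = 3 * 3527 * 0.09 / 2 = 476.1 m/s

476.1 m/s


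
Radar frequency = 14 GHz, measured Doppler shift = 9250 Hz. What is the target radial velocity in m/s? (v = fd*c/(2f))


v = 9250 * 3e8 / (2 * 14000000000.0) = 99.1 m/s

99.1 m/s


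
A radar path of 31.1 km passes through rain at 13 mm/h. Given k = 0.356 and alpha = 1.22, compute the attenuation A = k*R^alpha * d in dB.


gamma = 0.356 * 13^1.22 = 8.136936 dB/km
A = 8.136936 * 31.1 = 253.06 dB

253.06 dB


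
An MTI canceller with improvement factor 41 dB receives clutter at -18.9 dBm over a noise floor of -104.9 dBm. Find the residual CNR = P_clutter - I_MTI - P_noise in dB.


CNR = -18.9 - 41 - (-104.9) = 45.0 dB

45.0 dB


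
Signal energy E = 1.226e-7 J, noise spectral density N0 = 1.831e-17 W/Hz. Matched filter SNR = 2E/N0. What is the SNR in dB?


SNR_lin = 2 * 1.226e-7 / 1.831e-17 = 1.339e10
SNR_dB = 10*log10(1.339e10) = 101.3 dB

101.3 dB


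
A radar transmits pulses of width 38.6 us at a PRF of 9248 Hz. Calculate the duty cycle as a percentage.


DC = 38.6e-6 * 9248 * 100 = 35.7%

35.7%


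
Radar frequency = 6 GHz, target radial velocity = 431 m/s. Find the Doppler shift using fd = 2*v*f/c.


fd = 2 * 431 * 6000000000.0 / 3e8 = 17240.0 Hz

17240.0 Hz


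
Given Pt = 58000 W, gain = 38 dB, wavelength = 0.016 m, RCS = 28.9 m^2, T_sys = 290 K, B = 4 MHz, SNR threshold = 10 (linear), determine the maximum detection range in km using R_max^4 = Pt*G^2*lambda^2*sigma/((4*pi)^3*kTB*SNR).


G_lin = 10^(38/10) = 6309.573445
R^4 = 58000 * 6309.573445^2 * 0.016^2 * 28.9 / ((4*pi)^3 * 1.38e-23 * 290 * 4000000.0 * 10)
R^4 = 5.37773e19 m^4
R_max = (5.37773e19)^(1/4) = 85634.7 m = 85.6 km

85.6 km


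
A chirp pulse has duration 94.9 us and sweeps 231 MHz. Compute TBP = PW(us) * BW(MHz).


TBP = 94.9 * 231 = 21921.9

21921.9


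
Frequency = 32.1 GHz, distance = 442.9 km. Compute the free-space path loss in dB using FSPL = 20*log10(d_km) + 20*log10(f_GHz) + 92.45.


20*log10(442.9) = 52.93
20*log10(32.1) = 30.13
FSPL = 175.5 dB

175.5 dB


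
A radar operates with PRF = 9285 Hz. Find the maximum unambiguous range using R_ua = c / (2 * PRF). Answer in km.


R_ua = 3e8 / (2 * 9285) = 16155.1 m = 16.2 km

16.2 km


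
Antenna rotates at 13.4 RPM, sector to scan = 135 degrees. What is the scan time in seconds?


t = 135 / (13.4 * 360) * 60 = 1.68 s

1.68 s


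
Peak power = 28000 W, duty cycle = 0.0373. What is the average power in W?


P_avg = 28000 * 0.0373 = 1044.4 W

1044.4 W


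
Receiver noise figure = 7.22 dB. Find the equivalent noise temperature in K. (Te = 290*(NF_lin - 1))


NF_lin = 10^(7.22/10) = 5.272299
Te = 290 * (5.272299 - 1) = 1239.0 K

1239.0 K


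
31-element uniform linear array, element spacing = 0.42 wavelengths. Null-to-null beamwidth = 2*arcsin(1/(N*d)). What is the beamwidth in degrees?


1/(N*d) = 1/(31*0.42) = 0.076805
BW = 2*arcsin(0.076805) = 8.8 degrees

8.8 degrees


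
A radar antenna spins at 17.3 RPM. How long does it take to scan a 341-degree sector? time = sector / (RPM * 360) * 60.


t = 341 / (17.3 * 360) * 60 = 3.29 s

3.29 s


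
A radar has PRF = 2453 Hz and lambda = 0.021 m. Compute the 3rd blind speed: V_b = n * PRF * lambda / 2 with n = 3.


V_blind = 3 * 2453 * 0.021 / 2 = 77.3 m/s

77.3 m/s


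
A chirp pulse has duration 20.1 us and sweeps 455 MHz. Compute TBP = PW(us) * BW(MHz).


TBP = 20.1 * 455 = 9145.5

9145.5


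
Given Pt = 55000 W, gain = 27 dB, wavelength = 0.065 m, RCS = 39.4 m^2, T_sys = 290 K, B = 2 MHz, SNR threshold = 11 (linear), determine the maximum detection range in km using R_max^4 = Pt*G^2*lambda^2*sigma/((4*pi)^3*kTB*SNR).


G_lin = 10^(27/10) = 501.187234
R^4 = 55000 * 501.187234^2 * 0.065^2 * 39.4 / ((4*pi)^3 * 1.38e-23 * 290 * 2000000.0 * 11)
R^4 = 1.3163e19 m^4
R_max = (1.3163e19)^(1/4) = 60233.6 m = 60.2 km

60.2 km


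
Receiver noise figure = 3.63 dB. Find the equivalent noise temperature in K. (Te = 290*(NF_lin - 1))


NF_lin = 10^(3.63/10) = 2.306747
Te = 290 * (2.306747 - 1) = 379.0 K

379.0 K


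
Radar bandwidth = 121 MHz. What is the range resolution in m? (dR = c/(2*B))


dR = 3e8 / (2 * 121000000.0) = 1.24 m

1.24 m


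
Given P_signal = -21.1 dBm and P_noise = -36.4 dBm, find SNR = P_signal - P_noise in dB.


SNR = -21.1 - (-36.4) = 15.3 dB

15.3 dB


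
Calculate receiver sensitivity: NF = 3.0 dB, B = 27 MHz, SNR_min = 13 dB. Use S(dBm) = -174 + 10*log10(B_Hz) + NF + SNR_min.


10*log10(27000000.0) = 74.31
S = -174 + 74.31 + 3.0 + 13 = -83.7 dBm

-83.7 dBm


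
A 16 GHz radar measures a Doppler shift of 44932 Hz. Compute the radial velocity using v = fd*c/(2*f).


v = 44932 * 3e8 / (2 * 16000000000.0) = 421.2 m/s

421.2 m/s


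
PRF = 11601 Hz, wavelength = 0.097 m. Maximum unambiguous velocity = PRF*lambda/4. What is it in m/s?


V_ua = 11601 * 0.097 / 4 = 281.3 m/s

281.3 m/s


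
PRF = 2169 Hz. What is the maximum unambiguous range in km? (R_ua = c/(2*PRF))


R_ua = 3e8 / (2 * 2169) = 69156.3 m = 69.2 km

69.2 km


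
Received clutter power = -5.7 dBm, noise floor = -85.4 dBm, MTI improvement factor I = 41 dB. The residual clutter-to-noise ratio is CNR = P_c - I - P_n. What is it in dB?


CNR = -5.7 - 41 - (-85.4) = 38.7 dB

38.7 dB


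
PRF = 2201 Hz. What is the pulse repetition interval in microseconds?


PRI = 1/2201 = 0.0004543389 s = 454.3 us

454.3 us


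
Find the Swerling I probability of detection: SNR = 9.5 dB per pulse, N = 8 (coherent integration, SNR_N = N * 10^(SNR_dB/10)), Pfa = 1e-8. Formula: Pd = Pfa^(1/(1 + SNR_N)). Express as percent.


SNR_lin = 10^(9.5/10) = 8.91251
SNR_N = 8 * 8.91251 = 71.30008
1/(1 + SNR_N) = 1/72.30008 = 0.0138312
Pd = (1e-8)^0.0138312 = 0.77509
Pd = 77.5%

77.5%


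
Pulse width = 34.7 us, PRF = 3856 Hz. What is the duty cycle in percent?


DC = 34.7e-6 * 3856 * 100 = 13.38%

13.38%


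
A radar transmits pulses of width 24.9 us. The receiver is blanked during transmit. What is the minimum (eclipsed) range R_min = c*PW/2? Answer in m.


R_min = 3e8 * 24.9e-6 / 2 = 3735.0 m

3735.0 m


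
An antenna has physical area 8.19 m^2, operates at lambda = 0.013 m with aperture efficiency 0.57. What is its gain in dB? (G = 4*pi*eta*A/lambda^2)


G_linear = 4*pi*0.57*8.19/0.013^2 = 347121.82
G_dB = 10*log10(347121.82) = 55.4 dB

55.4 dB


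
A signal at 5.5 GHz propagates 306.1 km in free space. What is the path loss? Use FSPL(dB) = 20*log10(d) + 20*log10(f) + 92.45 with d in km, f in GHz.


20*log10(306.1) = 49.72
20*log10(5.5) = 14.81
FSPL = 157.0 dB

157.0 dB


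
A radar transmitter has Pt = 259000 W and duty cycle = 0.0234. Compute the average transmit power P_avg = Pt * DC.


P_avg = 259000 * 0.0234 = 6060.6 W

6060.6 W


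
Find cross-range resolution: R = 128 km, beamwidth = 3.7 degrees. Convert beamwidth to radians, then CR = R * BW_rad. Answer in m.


BW_rad = 0.064577182
CR = 128000 * 0.064577182 = 8265.9 m

8265.9 m


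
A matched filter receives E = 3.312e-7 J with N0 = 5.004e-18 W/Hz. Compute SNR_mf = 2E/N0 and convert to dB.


SNR_lin = 2 * 3.312e-7 / 5.004e-18 = 1.324e11
SNR_dB = 10*log10(1.324e11) = 111.2 dB

111.2 dB


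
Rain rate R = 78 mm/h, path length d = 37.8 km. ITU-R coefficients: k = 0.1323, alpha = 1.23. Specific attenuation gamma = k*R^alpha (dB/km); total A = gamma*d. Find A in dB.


gamma = 0.1323 * 78^1.23 = 28.108405 dB/km
A = 28.108405 * 37.8 = 1062.5 dB

1062.5 dB


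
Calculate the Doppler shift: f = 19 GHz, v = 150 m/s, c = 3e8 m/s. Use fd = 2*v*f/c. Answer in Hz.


fd = 2 * 150 * 19000000000.0 / 3e8 = 19000.0 Hz

19000.0 Hz


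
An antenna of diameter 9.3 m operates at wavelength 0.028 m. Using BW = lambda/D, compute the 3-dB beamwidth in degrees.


BW_rad = 0.028 / 9.3 = 0.003011
BW_deg = 0.17 degrees

0.17 degrees


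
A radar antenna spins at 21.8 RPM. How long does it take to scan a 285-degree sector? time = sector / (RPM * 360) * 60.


t = 285 / (21.8 * 360) * 60 = 2.18 s

2.18 s


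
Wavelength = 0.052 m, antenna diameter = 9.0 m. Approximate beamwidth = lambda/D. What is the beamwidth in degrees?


BW_rad = 0.052 / 9.0 = 0.005778
BW_deg = 0.33 degrees

0.33 degrees


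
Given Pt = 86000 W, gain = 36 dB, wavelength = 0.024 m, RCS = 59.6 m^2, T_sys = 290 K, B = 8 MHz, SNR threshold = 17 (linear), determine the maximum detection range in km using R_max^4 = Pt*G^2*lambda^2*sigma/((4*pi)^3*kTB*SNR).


G_lin = 10^(36/10) = 3981.071706
R^4 = 86000 * 3981.071706^2 * 0.024^2 * 59.6 / ((4*pi)^3 * 1.38e-23 * 290 * 8000000.0 * 17)
R^4 = 4.33233e19 m^4
R_max = (4.33233e19)^(1/4) = 81129.8 m = 81.1 km

81.1 km


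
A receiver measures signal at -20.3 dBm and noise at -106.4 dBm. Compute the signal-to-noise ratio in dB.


SNR = -20.3 - (-106.4) = 86.1 dB

86.1 dB


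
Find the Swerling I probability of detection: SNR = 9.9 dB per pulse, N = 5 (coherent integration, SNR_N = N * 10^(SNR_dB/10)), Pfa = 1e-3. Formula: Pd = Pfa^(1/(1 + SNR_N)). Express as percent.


SNR_lin = 10^(9.9/10) = 9.77237
SNR_N = 5 * 9.77237 = 48.86185
1/(1 + SNR_N) = 1/49.86185 = 0.0200554
Pd = (1e-3)^0.0200554 = 0.87063
Pd = 87.1%

87.1%


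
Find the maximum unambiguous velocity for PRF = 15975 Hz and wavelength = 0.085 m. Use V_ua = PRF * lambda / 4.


V_ua = 15975 * 0.085 / 4 = 339.5 m/s

339.5 m/s


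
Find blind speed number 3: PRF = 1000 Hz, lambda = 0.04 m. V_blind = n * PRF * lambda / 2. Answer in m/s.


V_blind = 3 * 1000 * 0.04 / 2 = 60.0 m/s

60.0 m/s


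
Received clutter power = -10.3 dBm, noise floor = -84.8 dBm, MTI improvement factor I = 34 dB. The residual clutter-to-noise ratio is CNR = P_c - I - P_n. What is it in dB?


CNR = -10.3 - 34 - (-84.8) = 40.5 dB

40.5 dB


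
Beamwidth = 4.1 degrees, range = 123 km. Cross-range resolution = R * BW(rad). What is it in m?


BW_rad = 0.071558499
CR = 123000 * 0.071558499 = 8801.7 m

8801.7 m


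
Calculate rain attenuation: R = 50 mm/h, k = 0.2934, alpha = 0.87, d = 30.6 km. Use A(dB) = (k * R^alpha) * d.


gamma = 0.2934 * 50^0.87 = 8.821938 dB/km
A = 8.821938 * 30.6 = 269.95 dB

269.95 dB


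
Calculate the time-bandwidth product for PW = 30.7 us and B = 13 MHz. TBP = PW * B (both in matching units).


TBP = 30.7 * 13 = 399.1

399.1


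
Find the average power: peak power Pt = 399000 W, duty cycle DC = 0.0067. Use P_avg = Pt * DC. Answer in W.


P_avg = 399000 * 0.0067 = 2673.3 W

2673.3 W


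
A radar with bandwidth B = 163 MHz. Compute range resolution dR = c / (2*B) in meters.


dR = 3e8 / (2 * 163000000.0) = 0.92 m

0.92 m


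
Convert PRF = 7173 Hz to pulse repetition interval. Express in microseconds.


PRI = 1/7173 = 0.0001394117 s = 139.4 us

139.4 us


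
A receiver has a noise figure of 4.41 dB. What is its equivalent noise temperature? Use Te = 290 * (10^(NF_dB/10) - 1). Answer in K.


NF_lin = 10^(4.41/10) = 2.760578
Te = 290 * (2.760578 - 1) = 510.6 K

510.6 K


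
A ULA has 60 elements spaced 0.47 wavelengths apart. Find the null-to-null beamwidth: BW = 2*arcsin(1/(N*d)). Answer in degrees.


1/(N*d) = 1/(60*0.47) = 0.035461
BW = 2*arcsin(0.035461) = 4.1 degrees

4.1 degrees


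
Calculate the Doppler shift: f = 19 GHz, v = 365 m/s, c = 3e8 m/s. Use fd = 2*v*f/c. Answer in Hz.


fd = 2 * 365 * 19000000000.0 / 3e8 = 46233.3 Hz

46233.3 Hz


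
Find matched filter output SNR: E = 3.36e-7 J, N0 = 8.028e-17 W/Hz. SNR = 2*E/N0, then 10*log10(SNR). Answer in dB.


SNR_lin = 2 * 3.36e-7 / 8.028e-17 = 8.371e9
SNR_dB = 10*log10(8.371e9) = 99.2 dB

99.2 dB


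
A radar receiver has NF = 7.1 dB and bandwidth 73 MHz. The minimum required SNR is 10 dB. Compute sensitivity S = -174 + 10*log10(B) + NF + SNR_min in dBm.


10*log10(73000000.0) = 78.63
S = -174 + 78.63 + 7.1 + 10 = -78.3 dBm

-78.3 dBm


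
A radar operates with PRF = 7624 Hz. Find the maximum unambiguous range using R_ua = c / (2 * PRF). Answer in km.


R_ua = 3e8 / (2 * 7624) = 19674.7 m = 19.7 km

19.7 km


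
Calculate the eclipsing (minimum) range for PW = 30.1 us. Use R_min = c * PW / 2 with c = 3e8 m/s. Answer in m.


R_min = 3e8 * 30.1e-6 / 2 = 4515.0 m

4515.0 m


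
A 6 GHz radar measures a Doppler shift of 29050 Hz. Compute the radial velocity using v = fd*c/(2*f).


v = 29050 * 3e8 / (2 * 6000000000.0) = 726.3 m/s

726.3 m/s


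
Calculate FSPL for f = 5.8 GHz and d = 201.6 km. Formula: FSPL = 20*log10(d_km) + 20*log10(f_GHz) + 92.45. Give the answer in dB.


20*log10(201.6) = 46.09
20*log10(5.8) = 15.27
FSPL = 153.8 dB

153.8 dB


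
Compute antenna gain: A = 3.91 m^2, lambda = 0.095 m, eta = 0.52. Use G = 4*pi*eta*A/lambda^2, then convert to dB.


G_linear = 4*pi*0.52*3.91/0.095^2 = 2831.02
G_dB = 10*log10(2831.02) = 34.5 dB

34.5 dB


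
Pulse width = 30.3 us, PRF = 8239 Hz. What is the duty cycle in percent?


DC = 30.3e-6 * 8239 * 100 = 24.96%

24.96%


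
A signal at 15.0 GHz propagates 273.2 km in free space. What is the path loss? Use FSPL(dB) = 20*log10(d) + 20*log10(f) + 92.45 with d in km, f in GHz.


20*log10(273.2) = 48.73
20*log10(15.0) = 23.52
FSPL = 164.7 dB

164.7 dB


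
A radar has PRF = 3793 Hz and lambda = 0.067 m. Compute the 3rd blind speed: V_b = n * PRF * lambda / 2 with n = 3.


V_blind = 3 * 3793 * 0.067 / 2 = 381.2 m/s

381.2 m/s


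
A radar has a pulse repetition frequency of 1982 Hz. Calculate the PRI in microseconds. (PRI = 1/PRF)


PRI = 1/1982 = 0.0005045409 s = 504.5 us

504.5 us


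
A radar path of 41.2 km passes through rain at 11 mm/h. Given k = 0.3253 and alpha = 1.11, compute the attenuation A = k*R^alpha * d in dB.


gamma = 0.3253 * 11^1.11 = 4.658327 dB/km
A = 4.658327 * 41.2 = 191.92 dB

191.92 dB


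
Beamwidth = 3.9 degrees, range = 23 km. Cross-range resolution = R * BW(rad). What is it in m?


BW_rad = 0.068067841
CR = 23000 * 0.068067841 = 1565.6 m

1565.6 m


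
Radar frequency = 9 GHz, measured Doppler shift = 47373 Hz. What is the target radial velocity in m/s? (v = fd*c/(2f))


v = 47373 * 3e8 / (2 * 9000000000.0) = 789.6 m/s

789.6 m/s


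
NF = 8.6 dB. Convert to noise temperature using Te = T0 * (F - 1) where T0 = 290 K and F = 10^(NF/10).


NF_lin = 10^(8.6/10) = 7.24436
Te = 290 * (7.24436 - 1) = 1810.9 K

1810.9 K


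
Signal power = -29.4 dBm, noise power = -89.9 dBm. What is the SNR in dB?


SNR = -29.4 - (-89.9) = 60.5 dB

60.5 dB


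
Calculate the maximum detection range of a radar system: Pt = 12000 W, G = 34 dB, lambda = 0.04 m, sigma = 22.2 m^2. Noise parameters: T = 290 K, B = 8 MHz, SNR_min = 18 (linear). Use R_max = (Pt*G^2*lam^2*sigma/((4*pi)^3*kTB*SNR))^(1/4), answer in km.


G_lin = 10^(34/10) = 2511.886432
R^4 = 12000 * 2511.886432^2 * 0.04^2 * 22.2 / ((4*pi)^3 * 1.38e-23 * 290 * 8000000.0 * 18)
R^4 = 2.35172e18 m^4
R_max = (2.35172e18)^(1/4) = 39160.3 m = 39.2 km

39.2 km
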